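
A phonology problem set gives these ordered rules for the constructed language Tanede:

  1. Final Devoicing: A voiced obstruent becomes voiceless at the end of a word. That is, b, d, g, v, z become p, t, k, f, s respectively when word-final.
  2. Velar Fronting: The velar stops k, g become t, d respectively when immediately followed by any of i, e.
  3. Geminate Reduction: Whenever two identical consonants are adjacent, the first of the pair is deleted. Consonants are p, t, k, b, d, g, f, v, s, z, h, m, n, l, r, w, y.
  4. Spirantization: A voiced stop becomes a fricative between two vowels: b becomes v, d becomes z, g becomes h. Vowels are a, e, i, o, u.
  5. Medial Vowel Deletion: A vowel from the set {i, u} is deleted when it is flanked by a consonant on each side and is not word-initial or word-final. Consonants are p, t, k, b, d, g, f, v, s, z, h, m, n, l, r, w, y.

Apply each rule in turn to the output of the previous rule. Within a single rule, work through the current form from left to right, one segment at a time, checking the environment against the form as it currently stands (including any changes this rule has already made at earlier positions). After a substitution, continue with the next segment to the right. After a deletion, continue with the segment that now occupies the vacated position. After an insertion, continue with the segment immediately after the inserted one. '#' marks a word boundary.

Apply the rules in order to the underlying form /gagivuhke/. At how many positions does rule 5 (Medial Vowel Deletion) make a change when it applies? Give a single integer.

2

1 Final Devoicing: no change — [gagivuhke]
2 Velar Fronting: [gagivuhke] → [gadivuhte]
3 Geminate Reduction: no change — [gadivuhte]
4 Spirantization: [gadivuhte] → [gazivuhte]
5 Medial Vowel Deletion: [gazivuhte] → [gazvhte]
Rule 5 changed 2 position(s).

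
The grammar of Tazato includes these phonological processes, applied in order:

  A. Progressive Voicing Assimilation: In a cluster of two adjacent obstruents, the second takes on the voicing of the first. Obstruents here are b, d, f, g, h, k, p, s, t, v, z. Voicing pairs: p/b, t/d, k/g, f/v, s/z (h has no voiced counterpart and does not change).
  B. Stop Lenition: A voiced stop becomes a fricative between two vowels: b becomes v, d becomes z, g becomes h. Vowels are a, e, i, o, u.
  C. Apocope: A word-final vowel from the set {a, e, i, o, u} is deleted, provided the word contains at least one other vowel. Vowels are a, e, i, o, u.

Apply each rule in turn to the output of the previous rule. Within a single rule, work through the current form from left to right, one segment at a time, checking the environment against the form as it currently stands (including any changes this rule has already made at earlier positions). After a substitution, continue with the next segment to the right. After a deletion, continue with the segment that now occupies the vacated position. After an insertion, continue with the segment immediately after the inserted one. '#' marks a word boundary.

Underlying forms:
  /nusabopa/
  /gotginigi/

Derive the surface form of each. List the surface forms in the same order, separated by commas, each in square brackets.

[nusavop], [gotkinih]

/nusabopa/:
  A Progressive Voicing Assimilation: no change — [nusabopa]
  B Stop Lenition: [nusabopa] → [nusavopa]
  C Apocope: [nusavopa] → [nusavop]
/gotginigi/:
  A Progressive Voicing Assimilation: [gotginigi] → [gotkinigi]
  B Stop Lenition: [gotkinigi] → [gotkinihi]
  C Apocope: [gotkinihi] → [gotkinih]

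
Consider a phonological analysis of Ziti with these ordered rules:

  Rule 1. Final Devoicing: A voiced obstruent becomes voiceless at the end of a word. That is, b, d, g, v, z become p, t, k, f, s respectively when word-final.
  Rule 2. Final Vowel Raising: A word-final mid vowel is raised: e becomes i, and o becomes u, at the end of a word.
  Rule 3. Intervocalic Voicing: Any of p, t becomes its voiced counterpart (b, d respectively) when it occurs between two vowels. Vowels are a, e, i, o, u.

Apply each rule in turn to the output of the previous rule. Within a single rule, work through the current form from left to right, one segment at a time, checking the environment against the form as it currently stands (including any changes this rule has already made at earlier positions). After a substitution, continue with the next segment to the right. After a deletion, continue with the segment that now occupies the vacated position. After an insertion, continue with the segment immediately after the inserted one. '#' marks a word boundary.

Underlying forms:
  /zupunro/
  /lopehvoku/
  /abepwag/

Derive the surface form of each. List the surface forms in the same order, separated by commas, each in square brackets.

[zubunru], [lobehvoku], [abepwak]

/zupunro/:
  Rule 1 Final Devoicing: no change — [zupunro]
  Rule 2 Final Vowel Raising: [zupunro] → [zupunru]
  Rule 3 Intervocalic Voicing: [zupunru] → [zubunru]
/lopehvoku/:
  Rule 1 Final Devoicing: no change — [lopehvoku]
  Rule 2 Final Vowel Raising: no change — [lopehvoku]
  Rule 3 Intervocalic Voicing: [lopehvoku] → [lobehvoku]
/abepwag/:
  Rule 1 Final Devoicing: [abepwag] → [abepwak]
  Rule 2 Final Vowel Raising: no change — [abepwak]
  Rule 3 Intervocalic Voicing: no change — [abepwak]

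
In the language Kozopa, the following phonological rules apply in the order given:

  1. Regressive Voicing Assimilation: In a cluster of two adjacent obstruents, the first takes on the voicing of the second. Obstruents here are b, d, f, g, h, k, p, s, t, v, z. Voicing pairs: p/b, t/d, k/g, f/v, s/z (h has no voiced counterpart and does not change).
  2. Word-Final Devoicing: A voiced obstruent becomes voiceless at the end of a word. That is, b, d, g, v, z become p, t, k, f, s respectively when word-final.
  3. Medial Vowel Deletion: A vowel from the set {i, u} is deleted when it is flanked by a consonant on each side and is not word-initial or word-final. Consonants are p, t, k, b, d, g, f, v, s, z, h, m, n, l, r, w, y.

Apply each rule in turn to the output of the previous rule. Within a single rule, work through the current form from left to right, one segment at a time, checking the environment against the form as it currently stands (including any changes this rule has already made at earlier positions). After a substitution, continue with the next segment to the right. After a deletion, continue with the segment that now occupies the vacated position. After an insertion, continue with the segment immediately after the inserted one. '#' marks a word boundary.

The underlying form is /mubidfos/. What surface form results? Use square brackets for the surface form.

[mbtfos]

1 Regressive Voicing Assimilation: [mubidfos] → [mubitfos]
2 Word-Final Devoicing: no change — [mubitfos]
3 Medial Vowel Deletion: [mubitfos] → [mbtfos]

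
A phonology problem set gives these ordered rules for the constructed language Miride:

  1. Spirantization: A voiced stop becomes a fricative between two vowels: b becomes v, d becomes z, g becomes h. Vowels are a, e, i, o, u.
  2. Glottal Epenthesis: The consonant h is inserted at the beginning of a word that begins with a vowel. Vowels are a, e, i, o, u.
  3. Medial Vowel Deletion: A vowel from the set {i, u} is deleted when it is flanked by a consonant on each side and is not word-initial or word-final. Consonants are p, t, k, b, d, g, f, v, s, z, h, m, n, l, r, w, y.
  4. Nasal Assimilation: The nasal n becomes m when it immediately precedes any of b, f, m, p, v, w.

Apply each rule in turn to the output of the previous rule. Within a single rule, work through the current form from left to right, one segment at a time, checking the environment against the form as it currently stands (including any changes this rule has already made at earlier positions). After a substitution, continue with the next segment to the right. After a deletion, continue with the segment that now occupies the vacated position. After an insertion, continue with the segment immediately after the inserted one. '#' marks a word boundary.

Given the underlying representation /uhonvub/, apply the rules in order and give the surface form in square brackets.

[hhomvb]

1 Spirantization: no change — [uhonvub]
2 Glottal Epenthesis: [uhonvub] → [huhonvub]
3 Medial Vowel Deletion: [huhonvub] → [hhonvb]
4 Nasal Assimilation: [hhonvb] → [hhomvb]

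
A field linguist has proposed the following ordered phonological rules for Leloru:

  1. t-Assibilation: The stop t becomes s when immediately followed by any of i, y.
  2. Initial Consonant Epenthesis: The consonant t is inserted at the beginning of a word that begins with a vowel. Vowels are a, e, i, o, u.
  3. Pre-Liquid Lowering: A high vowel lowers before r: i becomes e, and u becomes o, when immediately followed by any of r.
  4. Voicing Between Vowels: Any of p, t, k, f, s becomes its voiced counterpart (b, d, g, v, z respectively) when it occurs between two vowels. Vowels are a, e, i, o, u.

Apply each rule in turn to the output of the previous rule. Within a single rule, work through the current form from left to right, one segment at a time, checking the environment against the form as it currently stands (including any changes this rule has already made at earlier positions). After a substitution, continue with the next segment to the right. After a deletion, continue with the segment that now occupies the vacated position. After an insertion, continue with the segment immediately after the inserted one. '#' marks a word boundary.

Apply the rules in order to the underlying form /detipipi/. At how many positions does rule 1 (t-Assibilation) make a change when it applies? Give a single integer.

1 t-Assibilation: [detipipi] → [desipipi]
2 Initial Consonant Epenthesis: no change — [desipipi]
3 Pre-Liquid Lowering: no change — [desipipi]
4 Voicing Between Vowels: [desipipi] → [dezibibi]
Rule 1 changed 1 position(s).

1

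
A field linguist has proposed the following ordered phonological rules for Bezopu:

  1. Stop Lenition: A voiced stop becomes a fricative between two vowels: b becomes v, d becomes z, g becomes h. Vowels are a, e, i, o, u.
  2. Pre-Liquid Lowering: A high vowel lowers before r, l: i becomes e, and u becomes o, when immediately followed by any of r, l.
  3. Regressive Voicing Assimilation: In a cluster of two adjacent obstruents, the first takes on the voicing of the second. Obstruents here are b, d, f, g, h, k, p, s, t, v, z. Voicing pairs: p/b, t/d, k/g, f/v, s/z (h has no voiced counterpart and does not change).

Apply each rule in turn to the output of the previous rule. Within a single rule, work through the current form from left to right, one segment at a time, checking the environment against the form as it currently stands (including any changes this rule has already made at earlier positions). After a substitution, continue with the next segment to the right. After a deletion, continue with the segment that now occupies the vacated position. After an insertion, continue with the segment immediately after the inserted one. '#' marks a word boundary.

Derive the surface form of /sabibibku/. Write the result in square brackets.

1 Stop Lenition: [sabibibku] → [savivibku]
2 Pre-Liquid Lowering: no change — [savivibku]
3 Regressive Voicing Assimilation: [savivibku] → [savivipku]

[savivipku]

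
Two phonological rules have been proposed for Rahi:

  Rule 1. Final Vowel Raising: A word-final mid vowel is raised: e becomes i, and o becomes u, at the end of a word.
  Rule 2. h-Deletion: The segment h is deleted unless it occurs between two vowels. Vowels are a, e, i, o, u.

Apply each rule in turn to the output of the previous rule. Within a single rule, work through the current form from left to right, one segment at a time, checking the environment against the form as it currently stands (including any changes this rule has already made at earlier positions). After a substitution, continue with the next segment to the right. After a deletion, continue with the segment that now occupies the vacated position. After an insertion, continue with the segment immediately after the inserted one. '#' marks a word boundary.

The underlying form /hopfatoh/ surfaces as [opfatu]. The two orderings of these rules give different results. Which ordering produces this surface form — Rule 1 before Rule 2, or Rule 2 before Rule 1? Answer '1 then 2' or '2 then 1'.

2 then 1

Order 1 then 2:
  1 Final Vowel Raising: no change — [hopfatoh]
  2 h-Deletion: [hopfatoh] → [opfato]
  result: [opfato]
Order 2 then 1:
  2 h-Deletion: [hopfatoh] → [opfato]
  1 Final Vowel Raising: [opfato] → [opfatu]
  result: [opfatu]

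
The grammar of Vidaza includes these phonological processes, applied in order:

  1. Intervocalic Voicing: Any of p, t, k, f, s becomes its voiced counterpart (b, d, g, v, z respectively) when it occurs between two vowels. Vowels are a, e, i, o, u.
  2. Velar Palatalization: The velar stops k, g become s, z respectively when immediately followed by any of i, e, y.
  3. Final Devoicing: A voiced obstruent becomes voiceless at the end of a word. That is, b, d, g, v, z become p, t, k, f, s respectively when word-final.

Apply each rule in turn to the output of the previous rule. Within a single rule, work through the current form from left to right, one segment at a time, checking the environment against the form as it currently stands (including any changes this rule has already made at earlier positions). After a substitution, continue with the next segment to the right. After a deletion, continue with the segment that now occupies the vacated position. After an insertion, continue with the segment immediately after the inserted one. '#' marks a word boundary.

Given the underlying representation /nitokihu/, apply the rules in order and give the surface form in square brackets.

[nidozihu]

1 Intervocalic Voicing: [nitokihu] → [nidogihu]
2 Velar Palatalization: [nidogihu] → [nidozihu]
3 Final Devoicing: no change — [nidozihu]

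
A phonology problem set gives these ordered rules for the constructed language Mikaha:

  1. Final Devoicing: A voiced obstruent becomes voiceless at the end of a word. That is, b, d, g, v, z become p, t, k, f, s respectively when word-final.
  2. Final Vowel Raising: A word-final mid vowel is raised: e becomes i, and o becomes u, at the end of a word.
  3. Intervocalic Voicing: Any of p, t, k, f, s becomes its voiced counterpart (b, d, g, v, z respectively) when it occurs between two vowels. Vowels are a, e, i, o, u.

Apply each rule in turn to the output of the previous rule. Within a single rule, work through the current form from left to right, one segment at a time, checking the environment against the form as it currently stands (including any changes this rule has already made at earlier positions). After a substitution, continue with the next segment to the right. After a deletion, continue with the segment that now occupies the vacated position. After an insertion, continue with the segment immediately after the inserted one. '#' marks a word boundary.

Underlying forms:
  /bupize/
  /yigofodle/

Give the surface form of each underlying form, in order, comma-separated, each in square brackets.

[bubizi], [yigovodli]

/bupize/:
  1 Final Devoicing: no change — [bupize]
  2 Final Vowel Raising: [bupize] → [bupizi]
  3 Intervocalic Voicing: [bupizi] → [bubizi]
/yigofodle/:
  1 Final Devoicing: no change — [yigofodle]
  2 Final Vowel Raising: [yigofodle] → [yigofodli]
  3 Intervocalic Voicing: [yigofodli] → [yigovodli]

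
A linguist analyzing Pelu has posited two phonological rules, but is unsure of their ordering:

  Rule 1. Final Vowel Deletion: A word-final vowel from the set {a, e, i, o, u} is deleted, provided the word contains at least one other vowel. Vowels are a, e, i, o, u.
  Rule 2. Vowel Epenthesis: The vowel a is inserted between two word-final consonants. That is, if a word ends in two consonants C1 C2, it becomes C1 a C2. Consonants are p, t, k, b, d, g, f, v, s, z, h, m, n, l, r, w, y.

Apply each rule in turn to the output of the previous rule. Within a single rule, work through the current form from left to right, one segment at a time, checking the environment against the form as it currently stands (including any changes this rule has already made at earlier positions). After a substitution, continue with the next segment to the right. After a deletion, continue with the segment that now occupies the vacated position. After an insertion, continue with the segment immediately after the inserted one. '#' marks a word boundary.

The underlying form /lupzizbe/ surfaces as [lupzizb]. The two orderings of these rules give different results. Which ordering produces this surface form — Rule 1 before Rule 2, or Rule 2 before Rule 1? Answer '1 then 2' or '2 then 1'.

2 then 1

Order 1 then 2:
  1 Final Vowel Deletion: [lupzizbe] → [lupzizb]
  2 Vowel Epenthesis: [lupzizb] → [lupzizab]
  result: [lupzizab]
Order 2 then 1:
  2 Vowel Epenthesis: no change — [lupzizbe]
  1 Final Vowel Deletion: [lupzizbe] → [lupzizb]
  result: [lupzizb]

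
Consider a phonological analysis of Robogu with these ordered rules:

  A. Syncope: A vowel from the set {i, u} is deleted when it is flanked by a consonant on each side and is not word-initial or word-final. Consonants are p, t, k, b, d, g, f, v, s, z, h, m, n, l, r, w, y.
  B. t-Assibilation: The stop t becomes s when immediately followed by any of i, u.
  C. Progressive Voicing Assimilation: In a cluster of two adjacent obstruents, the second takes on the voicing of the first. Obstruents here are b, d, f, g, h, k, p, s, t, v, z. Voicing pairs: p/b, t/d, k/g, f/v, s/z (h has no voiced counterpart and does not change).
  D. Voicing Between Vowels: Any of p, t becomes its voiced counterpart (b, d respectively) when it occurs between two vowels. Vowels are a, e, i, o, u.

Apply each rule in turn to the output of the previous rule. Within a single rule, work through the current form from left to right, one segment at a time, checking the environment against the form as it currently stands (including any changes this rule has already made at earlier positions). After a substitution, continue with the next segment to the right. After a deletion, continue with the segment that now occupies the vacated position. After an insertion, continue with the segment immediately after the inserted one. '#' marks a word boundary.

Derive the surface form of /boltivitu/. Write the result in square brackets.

A Syncope: [boltivitu] → [boltvtu]
B t-Assibilation: [boltvtu] → [boltvsu]
C Progressive Voicing Assimilation: [boltvsu] → [boltfsu]
D Voicing Between Vowels: no change — [boltfsu]

[boltfsu]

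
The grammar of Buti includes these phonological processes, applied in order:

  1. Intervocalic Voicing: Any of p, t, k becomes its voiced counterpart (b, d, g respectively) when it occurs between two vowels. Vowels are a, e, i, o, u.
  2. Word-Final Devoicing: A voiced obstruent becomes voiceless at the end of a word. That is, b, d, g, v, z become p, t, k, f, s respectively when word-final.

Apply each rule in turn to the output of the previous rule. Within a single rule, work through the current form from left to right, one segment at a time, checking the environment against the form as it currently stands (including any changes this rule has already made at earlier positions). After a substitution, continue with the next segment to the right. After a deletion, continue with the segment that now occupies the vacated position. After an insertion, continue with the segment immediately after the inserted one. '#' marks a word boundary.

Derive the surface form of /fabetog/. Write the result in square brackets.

1 Intervocalic Voicing: [fabetog] → [fabedog]
2 Word-Final Devoicing: [fabedog] → [fabedok]

[fabedok]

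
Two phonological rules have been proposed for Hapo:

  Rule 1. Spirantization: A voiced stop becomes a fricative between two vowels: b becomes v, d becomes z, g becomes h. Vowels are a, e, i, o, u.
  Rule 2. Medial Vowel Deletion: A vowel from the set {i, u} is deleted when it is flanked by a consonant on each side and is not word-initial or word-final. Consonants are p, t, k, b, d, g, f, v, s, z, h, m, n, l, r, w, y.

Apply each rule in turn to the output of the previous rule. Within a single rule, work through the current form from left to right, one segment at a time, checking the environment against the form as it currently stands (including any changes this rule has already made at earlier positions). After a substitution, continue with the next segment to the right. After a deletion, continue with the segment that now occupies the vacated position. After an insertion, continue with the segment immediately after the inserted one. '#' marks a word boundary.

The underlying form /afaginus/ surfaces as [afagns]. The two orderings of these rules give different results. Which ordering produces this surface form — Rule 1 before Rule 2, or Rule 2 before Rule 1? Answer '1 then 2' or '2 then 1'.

2 then 1

Order 1 then 2:
  1 Spirantization: [afaginus] → [afahinus]
  2 Medial Vowel Deletion: [afahinus] → [afahns]
  result: [afahns]
Order 2 then 1:
  2 Medial Vowel Deletion: [afaginus] → [afagns]
  1 Spirantization: no change — [afagns]
  result: [afagns]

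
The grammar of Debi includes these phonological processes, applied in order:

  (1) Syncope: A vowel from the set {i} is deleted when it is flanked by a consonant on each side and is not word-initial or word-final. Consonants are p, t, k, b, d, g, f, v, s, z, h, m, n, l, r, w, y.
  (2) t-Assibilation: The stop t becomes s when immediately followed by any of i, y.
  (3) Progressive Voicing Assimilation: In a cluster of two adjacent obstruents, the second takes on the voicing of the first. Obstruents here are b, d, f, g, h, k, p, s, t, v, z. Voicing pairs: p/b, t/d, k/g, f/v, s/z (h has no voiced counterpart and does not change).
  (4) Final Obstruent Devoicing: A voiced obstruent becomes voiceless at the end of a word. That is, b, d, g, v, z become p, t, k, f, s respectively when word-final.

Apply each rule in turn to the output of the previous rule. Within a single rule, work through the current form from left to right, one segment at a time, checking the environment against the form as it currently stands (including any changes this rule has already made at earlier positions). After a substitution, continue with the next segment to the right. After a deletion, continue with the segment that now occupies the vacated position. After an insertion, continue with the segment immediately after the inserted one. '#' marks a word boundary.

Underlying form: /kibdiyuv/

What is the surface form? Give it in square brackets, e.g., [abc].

[kptyuf]

(1) Syncope: [kibdiyuv] → [kbdyuv]
(2) t-Assibilation: no change — [kbdyuv]
(3) Progressive Voicing Assimilation: [kbdyuv] → [kptyuv]
(4) Final Obstruent Devoicing: [kptyuv] → [kptyuf]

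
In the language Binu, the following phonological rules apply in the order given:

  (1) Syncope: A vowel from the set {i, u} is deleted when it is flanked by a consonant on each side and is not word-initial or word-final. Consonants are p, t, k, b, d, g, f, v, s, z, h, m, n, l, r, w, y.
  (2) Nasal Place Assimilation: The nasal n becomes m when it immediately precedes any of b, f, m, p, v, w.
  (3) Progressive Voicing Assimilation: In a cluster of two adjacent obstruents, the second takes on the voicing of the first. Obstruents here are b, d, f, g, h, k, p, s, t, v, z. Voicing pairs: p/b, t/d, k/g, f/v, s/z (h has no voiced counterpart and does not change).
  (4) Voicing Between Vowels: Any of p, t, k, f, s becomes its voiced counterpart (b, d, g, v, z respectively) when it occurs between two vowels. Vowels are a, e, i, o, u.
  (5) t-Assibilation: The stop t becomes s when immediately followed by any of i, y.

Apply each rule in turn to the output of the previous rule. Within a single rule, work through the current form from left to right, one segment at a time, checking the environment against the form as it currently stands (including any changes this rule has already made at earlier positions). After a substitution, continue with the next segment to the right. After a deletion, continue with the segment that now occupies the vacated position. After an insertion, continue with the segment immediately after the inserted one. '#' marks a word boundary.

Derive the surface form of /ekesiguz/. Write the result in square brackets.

[egesks]

(1) Syncope: [ekesiguz] → [ekesgz]
(2) Nasal Place Assimilation: no change — [ekesgz]
(3) Progressive Voicing Assimilation: [ekesgz] → [ekesks]
(4) Voicing Between Vowels: [ekesks] → [egesks]
(5) t-Assibilation: no change — [egesks]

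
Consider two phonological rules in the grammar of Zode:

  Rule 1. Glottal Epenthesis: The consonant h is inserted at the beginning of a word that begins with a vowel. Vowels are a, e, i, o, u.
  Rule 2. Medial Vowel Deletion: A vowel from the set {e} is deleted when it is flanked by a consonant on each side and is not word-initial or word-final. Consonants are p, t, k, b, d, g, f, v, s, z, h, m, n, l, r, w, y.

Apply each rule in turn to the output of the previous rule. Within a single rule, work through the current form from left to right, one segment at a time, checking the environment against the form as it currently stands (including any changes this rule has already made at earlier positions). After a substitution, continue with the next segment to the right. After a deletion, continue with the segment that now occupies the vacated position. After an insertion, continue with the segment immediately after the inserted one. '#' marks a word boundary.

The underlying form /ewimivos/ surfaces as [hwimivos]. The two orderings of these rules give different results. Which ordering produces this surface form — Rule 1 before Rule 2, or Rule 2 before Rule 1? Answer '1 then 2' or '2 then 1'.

1 then 2

Order 1 then 2:
  1 Glottal Epenthesis: [ewimivos] → [hewimivos]
  2 Medial Vowel Deletion: [hewimivos] → [hwimivos]
  result: [hwimivos]
Order 2 then 1:
  2 Medial Vowel Deletion: no change — [ewimivos]
  1 Glottal Epenthesis: [ewimivos] → [hewimivos]
  result: [hewimivos]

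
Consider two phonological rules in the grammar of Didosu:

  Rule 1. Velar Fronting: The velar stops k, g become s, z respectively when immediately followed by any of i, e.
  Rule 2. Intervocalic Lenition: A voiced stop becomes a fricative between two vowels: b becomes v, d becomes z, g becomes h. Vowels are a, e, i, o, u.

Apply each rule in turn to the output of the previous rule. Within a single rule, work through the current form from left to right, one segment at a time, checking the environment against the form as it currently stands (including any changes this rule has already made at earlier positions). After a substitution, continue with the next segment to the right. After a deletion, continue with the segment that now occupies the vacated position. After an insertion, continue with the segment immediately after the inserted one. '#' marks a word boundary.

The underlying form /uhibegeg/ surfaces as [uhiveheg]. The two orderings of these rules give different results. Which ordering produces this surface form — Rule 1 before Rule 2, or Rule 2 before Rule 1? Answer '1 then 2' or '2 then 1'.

2 then 1

Order 1 then 2:
  1 Velar Fronting: [uhibegeg] → [uhibezeg]
  2 Intervocalic Lenition: [uhibezeg] → [uhivezeg]
  result: [uhivezeg]
Order 2 then 1:
  2 Intervocalic Lenition: [uhibegeg] → [uhiveheg]
  1 Velar Fronting: no change — [uhiveheg]
  result: [uhiveheg]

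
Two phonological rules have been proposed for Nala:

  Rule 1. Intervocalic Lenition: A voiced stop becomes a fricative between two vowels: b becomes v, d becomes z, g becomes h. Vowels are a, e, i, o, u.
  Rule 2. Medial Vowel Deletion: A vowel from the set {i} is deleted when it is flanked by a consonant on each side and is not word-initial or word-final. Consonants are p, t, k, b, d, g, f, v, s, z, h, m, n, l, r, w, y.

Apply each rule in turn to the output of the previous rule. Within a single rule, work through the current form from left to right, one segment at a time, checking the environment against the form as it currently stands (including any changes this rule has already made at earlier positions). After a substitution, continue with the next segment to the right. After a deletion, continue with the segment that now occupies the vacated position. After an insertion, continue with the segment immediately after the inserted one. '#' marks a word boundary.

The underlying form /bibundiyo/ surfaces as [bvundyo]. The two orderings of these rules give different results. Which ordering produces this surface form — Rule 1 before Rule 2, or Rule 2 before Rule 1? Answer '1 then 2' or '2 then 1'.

Order 1 then 2:
  1 Intervocalic Lenition: [bibundiyo] → [bivundiyo]
  2 Medial Vowel Deletion: [bivundiyo] → [bvundyo]
  result: [bvundyo]
Order 2 then 1:
  2 Medial Vowel Deletion: [bibundiyo] → [bbundyo]
  1 Intervocalic Lenition: no change — [bbundyo]
  result: [bbundyo]

1 then 2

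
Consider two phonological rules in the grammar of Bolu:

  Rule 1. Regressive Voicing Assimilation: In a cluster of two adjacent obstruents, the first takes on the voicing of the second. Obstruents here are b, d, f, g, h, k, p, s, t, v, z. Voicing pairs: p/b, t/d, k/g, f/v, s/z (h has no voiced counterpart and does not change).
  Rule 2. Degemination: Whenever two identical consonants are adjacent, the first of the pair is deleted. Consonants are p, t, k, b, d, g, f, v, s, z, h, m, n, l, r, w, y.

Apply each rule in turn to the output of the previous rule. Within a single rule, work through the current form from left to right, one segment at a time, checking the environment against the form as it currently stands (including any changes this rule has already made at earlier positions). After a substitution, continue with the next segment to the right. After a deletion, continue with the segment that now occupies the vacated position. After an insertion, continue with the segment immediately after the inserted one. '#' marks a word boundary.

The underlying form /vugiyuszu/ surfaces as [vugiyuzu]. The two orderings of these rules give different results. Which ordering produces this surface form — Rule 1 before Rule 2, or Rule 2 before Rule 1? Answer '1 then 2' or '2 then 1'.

Order 1 then 2:
  1 Regressive Voicing Assimilation: [vugiyuszu] → [vugiyuzzu]
  2 Degemination: [vugiyuzzu] → [vugiyuzu]
  result: [vugiyuzu]
Order 2 then 1:
  2 Degemination: no change — [vugiyuszu]
  1 Regressive Voicing Assimilation: [vugiyuszu] → [vugiyuzzu]
  result: [vugiyuzzu]

1 then 2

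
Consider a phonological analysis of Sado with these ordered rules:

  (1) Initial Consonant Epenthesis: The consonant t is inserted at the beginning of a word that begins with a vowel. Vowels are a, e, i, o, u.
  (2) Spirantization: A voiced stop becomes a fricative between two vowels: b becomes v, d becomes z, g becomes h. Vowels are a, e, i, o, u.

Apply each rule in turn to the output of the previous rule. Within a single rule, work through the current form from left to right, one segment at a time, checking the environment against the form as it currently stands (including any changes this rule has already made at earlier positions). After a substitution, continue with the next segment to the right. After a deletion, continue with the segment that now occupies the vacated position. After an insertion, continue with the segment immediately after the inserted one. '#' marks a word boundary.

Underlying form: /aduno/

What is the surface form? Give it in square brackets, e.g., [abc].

[tazuno]

(1) Initial Consonant Epenthesis: [aduno] → [taduno]
(2) Spirantization: [taduno] → [tazuno]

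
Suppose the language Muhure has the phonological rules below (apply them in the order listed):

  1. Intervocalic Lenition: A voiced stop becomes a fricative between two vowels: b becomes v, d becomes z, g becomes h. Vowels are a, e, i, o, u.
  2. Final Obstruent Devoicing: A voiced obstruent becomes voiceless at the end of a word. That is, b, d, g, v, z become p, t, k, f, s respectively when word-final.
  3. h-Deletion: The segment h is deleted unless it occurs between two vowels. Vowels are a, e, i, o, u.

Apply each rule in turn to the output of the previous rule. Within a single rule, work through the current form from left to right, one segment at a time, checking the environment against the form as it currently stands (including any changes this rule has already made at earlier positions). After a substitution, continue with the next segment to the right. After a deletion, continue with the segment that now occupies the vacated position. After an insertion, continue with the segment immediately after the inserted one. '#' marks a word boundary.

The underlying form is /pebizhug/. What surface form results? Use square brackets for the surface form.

1 Intervocalic Lenition: [pebizhug] → [pevizhug]
2 Final Obstruent Devoicing: [pevizhug] → [pevizhuk]
3 h-Deletion: [pevizhuk] → [pevizuk]

[pevizuk]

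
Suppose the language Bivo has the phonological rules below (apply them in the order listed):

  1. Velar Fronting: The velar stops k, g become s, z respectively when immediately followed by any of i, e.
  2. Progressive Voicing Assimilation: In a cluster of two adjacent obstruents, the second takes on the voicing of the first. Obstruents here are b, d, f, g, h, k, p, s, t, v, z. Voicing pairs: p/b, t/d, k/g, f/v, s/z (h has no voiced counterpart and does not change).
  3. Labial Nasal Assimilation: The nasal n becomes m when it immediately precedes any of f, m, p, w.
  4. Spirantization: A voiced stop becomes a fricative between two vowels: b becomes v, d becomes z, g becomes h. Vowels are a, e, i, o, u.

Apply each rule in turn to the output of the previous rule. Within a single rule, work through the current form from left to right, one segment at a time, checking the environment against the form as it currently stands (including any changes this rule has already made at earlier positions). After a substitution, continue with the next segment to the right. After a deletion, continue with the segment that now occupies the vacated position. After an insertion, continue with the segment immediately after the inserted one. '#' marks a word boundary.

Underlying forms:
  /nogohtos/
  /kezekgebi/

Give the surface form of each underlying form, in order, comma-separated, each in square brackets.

/nogohtos/:
  1 Velar Fronting: no change — [nogohtos]
  2 Progressive Voicing Assimilation: no change — [nogohtos]
  3 Labial Nasal Assimilation: no change — [nogohtos]
  4 Spirantization: [nogohtos] → [nohohtos]
/kezekgebi/:
  1 Velar Fronting: [kezekgebi] → [sezekzebi]
  2 Progressive Voicing Assimilation: [sezekzebi] → [sezeksebi]
  3 Labial Nasal Assimilation: no change — [sezeksebi]
  4 Spirantization: [sezeksebi] → [sezeksevi]

[nohohtos], [sezeksevi]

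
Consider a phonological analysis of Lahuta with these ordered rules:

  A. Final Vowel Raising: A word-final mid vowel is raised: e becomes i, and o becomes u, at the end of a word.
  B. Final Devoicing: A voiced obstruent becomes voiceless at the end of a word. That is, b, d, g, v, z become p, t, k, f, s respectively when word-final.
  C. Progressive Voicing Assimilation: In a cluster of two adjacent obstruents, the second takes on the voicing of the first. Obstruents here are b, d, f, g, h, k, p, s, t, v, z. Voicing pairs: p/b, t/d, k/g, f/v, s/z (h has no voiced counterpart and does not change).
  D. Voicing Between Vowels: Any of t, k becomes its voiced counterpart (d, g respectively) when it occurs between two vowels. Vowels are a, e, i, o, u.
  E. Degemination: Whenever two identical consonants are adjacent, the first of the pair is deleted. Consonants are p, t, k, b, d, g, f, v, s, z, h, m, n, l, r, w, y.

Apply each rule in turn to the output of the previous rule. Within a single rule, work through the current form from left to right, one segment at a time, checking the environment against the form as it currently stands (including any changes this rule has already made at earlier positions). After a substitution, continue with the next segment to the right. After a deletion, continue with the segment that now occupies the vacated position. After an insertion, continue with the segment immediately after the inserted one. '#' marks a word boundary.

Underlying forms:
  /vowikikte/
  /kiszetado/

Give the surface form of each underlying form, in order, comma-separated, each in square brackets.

[vowigikti], [kisedadu]

/vowikikte/:
  A Final Vowel Raising: [vowikikte] → [vowikikti]
  B Final Devoicing: no change — [vowikikti]
  C Progressive Voicing Assimilation: no change — [vowikikti]
  D Voicing Between Vowels: [vowikikti] → [vowigikti]
  E Degemination: no change — [vowigikti]
/kiszetado/:
  A Final Vowel Raising: [kiszetado] → [kiszetadu]
  B Final Devoicing: no change — [kiszetadu]
  C Progressive Voicing Assimilation: [kiszetadu] → [kissetadu]
  D Voicing Between Vowels: [kissetadu] → [kissedadu]
  E Degemination: [kissedadu] → [kisedadu]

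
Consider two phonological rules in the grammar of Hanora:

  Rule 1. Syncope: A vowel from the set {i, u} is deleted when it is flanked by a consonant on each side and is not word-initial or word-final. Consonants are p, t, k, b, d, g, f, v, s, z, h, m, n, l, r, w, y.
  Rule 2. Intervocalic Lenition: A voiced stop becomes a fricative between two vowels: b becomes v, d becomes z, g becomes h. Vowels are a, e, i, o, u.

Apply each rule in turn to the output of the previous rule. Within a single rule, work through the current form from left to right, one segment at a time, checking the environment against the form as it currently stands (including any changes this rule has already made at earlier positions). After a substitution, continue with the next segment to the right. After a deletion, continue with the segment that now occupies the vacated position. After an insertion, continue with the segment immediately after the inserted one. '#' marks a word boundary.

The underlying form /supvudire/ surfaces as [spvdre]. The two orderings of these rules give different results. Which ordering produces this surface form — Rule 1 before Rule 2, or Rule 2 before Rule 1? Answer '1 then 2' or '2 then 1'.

Order 1 then 2:
  1 Syncope: [supvudire] → [spvdre]
  2 Intervocalic Lenition: no change — [spvdre]
  result: [spvdre]
Order 2 then 1:
  2 Intervocalic Lenition: [supvudire] → [supvuzire]
  1 Syncope: [supvuzire] → [spvzre]
  result: [spvzre]

1 then 2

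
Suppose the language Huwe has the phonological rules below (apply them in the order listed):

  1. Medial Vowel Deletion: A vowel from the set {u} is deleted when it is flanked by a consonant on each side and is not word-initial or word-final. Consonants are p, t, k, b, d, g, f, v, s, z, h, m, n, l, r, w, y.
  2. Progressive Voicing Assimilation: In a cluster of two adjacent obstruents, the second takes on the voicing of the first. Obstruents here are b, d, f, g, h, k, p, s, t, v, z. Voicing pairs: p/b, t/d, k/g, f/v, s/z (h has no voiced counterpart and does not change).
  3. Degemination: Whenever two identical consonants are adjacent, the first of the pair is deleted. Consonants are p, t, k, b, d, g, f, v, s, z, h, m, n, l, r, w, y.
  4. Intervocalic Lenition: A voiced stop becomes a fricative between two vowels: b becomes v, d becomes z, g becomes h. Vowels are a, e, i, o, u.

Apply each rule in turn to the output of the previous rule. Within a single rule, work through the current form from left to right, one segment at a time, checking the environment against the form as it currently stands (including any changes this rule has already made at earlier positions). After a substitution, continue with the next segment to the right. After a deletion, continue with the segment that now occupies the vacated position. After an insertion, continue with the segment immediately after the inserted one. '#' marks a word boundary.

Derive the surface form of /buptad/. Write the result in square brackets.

1 Medial Vowel Deletion: [buptad] → [bptad]
2 Progressive Voicing Assimilation: [bptad] → [bbdad]
3 Degemination: [bbdad] → [bdad]
4 Intervocalic Lenition: no change — [bdad]

[bdad]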